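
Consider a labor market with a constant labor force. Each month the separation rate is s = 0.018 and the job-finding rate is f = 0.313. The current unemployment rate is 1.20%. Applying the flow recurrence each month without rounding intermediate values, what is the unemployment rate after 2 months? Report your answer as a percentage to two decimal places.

With a fixed labor force, u_{t+1} = u_t + s·(1−u_t) − f·u_t = u_t·(1−s−f) + s.
Here 1−s−f = 0.669 and s = 0.018.
u_1 = 0.012000 × 0.669 + 0.018 = 0.026028.
u_2 = 0.026028 × 0.669 + 0.018 = 0.035413.

Unemployment rate after two months ≈ 3.54%.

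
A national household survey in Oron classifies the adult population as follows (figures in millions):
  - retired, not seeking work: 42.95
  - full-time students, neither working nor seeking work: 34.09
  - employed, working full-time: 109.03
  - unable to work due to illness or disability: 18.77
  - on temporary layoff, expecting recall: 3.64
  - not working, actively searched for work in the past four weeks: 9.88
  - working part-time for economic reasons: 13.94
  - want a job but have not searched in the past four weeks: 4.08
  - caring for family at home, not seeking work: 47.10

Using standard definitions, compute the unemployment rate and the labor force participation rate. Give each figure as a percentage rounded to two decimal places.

Employed = 109.03 + 13.94 = 122.97 million (anyone who worked, including part-time for economic reasons, counts as employed).
Unemployed = 3.64 + 9.88 = 13.52 million (jobless and actively searching, or on temporary layoff).
Labor force = 122.97 + 13.52 = 136.49 million.
Not in labor force = 42.95 + 34.09 + 18.77 + 4.08 + 47.10 = 146.99 million (those not working and not actively searching are outside the labor force — including those who want a job but have given up searching).
Civilian working-age population = 136.49 + 146.99 = 283.48 million.
Unemployment rate = 13.52 / 136.49 = 9.91%.
Labor force participation rate = 136.49 / 283.48 = 48.15%.

Unemployment rate ≈ 9.91%; labor force participation rate ≈ 48.15%.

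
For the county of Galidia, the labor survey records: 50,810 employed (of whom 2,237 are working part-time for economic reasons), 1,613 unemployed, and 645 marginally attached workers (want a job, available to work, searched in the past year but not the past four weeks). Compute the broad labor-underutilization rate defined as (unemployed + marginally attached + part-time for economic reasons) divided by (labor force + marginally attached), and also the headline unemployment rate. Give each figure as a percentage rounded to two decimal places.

Labor force = 50,810 + 1,613 = 52,423.
Numerator = 1,613 + 645 + 2,237 = 4,495.
Denominator = 52,423 + 645 = 53,068.
Broad rate = 4,495 / 53,068 = 8.47%.
Headline unemployment rate = 1,613 / 52,423 = 3.08%.

Broad underutilization rate ≈ 8.47%; headline unemployment rate ≈ 3.08%.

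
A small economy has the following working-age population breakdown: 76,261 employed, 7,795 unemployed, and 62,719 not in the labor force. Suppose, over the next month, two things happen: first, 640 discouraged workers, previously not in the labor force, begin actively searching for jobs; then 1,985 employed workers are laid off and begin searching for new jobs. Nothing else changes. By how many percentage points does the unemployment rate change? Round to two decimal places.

The unemployment rate changes by +3.03 percentage points.

Initially, labor force = 76,261 + 7,795 = 84,056, so u = 7,795/84,056 = 9.27%.
After the first change, unemployed and labor force both rise by 640 → E = 76,261, U = 8,435, labor force = 84,696.
After the second change, employed falls and unemployed rises by 1,985; labor force unchanged → E = 74,276, U = 10,420, labor force = 84,696.
New unemployment rate = 10,420 / 84,696 = 12.30%.
Change = 12.30% − 9.27% = +3.03 percentage points.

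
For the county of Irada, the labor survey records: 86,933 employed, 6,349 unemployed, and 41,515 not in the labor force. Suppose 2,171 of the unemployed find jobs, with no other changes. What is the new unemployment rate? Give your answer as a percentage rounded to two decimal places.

New unemployment rate ≈ 4.48%.

Initially, labor force = 86,933 + 6,349 = 93,282, so u = 6,349/93,282 = 6.81%.
After the change, unemployed falls and employed rises by 2,171; labor force unchanged → E = 89,104, U = 4,178, labor force = 93,282.
New unemployment rate = 4,178 / 93,282 = 4.48%.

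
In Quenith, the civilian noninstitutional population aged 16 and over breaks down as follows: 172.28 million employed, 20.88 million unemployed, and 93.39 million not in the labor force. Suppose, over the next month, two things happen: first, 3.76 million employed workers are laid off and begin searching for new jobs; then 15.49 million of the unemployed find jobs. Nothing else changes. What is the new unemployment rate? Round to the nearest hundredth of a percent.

Initially, labor force = 172.28 + 20.88 = 193.16 million, so u = 20.88/193.16 = 10.81%.
After the first change, employed falls and unemployed rises by 3.76; labor force unchanged → E = 168.52, U = 24.64, labor force = 193.16 million.
After the second change, unemployed falls and employed rises by 15.49; labor force unchanged → E = 184.01, U = 9.15, labor force = 193.16 million.
New unemployment rate = 9.15 / 193.16 = 4.74%.

New unemployment rate ≈ 4.74%.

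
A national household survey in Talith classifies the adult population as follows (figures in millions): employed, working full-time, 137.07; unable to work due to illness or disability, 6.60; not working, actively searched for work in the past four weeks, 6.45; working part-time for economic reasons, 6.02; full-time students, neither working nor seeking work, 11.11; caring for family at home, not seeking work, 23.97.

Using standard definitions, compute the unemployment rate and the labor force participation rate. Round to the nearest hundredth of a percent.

Unemployment rate ≈ 4.31%; labor force participation rate ≈ 78.20%.

Employed = 137.07 + 6.02 = 143.09 million (anyone who worked, including part-time for economic reasons, counts as employed).
Unemployed = 6.45 million.
Labor force = 143.09 + 6.45 = 149.54 million.
Not in labor force = 6.60 + 11.11 + 23.97 = 41.68 million (those not working and not actively searching are outside the labor force).
Civilian working-age population = 149.54 + 41.68 = 191.22 million.
Unemployment rate = 6.45 / 149.54 = 4.31%.
Labor force participation rate = 149.54 / 191.22 = 78.20%.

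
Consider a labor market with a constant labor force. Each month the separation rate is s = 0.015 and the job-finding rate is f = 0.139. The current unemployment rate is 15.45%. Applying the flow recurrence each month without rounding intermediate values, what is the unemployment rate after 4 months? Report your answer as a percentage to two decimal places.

Unemployment rate after four months ≈ 12.67%.

With a fixed labor force, u_{t+1} = u_t + s·(1−u_t) − f·u_t = u_t·(1−s−f) + s.
Here 1−s−f = 0.846 and s = 0.015.
u_1 = 0.154500 × 0.846 + 0.015 = 0.145707.
u_2 = 0.145707 × 0.846 + 0.015 = 0.138268.
u_3 = 0.138268 × 0.846 + 0.015 = 0.131975.
u_4 = 0.131975 × 0.846 + 0.015 = 0.126651.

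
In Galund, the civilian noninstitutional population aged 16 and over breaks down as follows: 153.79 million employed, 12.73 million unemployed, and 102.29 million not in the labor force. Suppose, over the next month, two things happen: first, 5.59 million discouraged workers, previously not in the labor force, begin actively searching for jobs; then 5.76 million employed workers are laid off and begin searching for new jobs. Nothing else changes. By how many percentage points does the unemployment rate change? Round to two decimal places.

The unemployment rate changes by +6.35 percentage points.

Initially, labor force = 153.79 + 12.73 = 166.52 million, so u = 12.73/166.52 = 7.64%.
After the first change, unemployed and labor force both rise by 5.59 → E = 153.79, U = 18.32, labor force = 172.11 million.
After the second change, employed falls and unemployed rises by 5.76; labor force unchanged → E = 148.03, U = 24.08, labor force = 172.11 million.
New unemployment rate = 24.08 / 172.11 = 13.99%.
Change = 13.99% − 7.64% = +6.35 percentage points.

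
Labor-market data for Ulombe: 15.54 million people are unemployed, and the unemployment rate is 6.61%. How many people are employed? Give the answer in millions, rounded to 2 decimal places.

Labor force = U / u = 15.54 / 0.0661 ≈ 235.10 million.
Employed = labor force − unemployed = 235.10 − 15.54 = 219.56 million.

About 219.56 million are employed.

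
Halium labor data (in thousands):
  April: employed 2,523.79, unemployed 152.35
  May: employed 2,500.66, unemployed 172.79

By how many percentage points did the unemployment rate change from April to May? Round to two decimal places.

April: labor force = 2,523.79 + 152.35 = 2,676.14; u = 152.35/2,676.14 = 5.69%.
May: labor force = 2,500.66 + 172.79 = 2,673.45; u = 172.79/2,673.45 = 6.46%.
Change = 6.46% − 5.69% = +0.77 pp.

The unemployment rate changed by +0.77 percentage points.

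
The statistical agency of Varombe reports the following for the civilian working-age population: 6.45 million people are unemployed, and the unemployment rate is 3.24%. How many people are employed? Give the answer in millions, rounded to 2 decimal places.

About 192.62 million are employed.

Labor force = U / u = 6.45 / 0.0324 ≈ 199.07 million.
Employed = labor force − unemployed = 199.07 − 6.45 = 192.62 million.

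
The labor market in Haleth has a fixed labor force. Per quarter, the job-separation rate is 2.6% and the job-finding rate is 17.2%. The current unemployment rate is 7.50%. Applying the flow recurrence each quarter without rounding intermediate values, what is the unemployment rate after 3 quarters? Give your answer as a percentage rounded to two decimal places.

With a fixed labor force, u_{t+1} = u_t + s·(1−u_t) − f·u_t = u_t·(1−s−f) + s.
Here 1−s−f = 0.802 and s = 0.026.
u_1 = 0.075000 × 0.802 + 0.026 = 0.086150.
u_2 = 0.086150 × 0.802 + 0.026 = 0.095092.
u_3 = 0.095092 × 0.802 + 0.026 = 0.102264.

Unemployment rate after three quarters ≈ 10.23%.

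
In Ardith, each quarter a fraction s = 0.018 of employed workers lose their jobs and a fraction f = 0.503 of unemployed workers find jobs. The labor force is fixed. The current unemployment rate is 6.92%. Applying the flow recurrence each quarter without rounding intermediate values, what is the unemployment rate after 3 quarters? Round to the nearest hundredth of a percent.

With a fixed labor force, u_{t+1} = u_t + s·(1−u_t) − f·u_t = u_t·(1−s−f) + s.
Here 1−s−f = 0.479 and s = 0.018.
u_1 = 0.069200 × 0.479 + 0.018 = 0.051147.
u_2 = 0.051147 × 0.479 + 0.018 = 0.042499.
u_3 = 0.042499 × 0.479 + 0.018 = 0.038357.

Unemployment rate after three quarters ≈ 3.84%.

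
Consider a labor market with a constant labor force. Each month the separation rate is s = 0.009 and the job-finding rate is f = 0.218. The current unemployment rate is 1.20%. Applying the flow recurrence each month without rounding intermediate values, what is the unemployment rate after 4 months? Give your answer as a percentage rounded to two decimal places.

Unemployment rate after four months ≈ 2.98%.

With a fixed labor force, u_{t+1} = u_t + s·(1−u_t) − f·u_t = u_t·(1−s−f) + s.
Here 1−s−f = 0.773 and s = 0.009.
u_1 = 0.012000 × 0.773 + 0.009 = 0.018276.
u_2 = 0.018276 × 0.773 + 0.009 = 0.023127.
u_3 = 0.023127 × 0.773 + 0.009 = 0.026877.
u_4 = 0.026877 × 0.773 + 0.009 = 0.029776.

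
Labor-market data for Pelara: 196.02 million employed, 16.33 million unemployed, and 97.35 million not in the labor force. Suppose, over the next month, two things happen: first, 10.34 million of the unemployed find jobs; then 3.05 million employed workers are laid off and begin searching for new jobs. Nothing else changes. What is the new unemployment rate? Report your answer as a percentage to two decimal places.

Initially, labor force = 196.02 + 16.33 = 212.35 million, so u = 16.33/212.35 = 7.69%.
After the first change, unemployed falls and employed rises by 10.34; labor force unchanged → E = 206.36, U = 5.99, labor force = 212.35 million.
After the second change, employed falls and unemployed rises by 3.05; labor force unchanged → E = 203.31, U = 9.04, labor force = 212.35 million.
New unemployment rate = 9.04 / 212.35 = 4.26%.

New unemployment rate ≈ 4.26%.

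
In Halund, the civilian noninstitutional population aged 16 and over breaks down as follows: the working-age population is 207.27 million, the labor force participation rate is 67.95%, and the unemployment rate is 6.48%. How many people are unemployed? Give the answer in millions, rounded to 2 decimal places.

About 9.13 million are unemployed.

Labor force = 0.6795 × 207.27 = 140.84 million.
Unemployed = 0.0648 × 140.84 ≈ 9.13 million.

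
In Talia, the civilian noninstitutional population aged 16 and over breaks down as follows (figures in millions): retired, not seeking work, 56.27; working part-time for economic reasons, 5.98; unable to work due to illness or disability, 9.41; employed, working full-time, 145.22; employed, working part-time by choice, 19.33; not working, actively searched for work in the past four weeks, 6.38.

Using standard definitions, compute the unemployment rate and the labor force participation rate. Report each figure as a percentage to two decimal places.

Unemployment rate ≈ 3.61%; labor force participation rate ≈ 72.93%.

Employed = 5.98 + 145.22 + 19.33 = 170.53 million (anyone who worked, including part-time for economic reasons, counts as employed).
Unemployed = 6.38 million.
Labor force = 170.53 + 6.38 = 176.91 million.
Not in labor force = 56.27 + 9.41 = 65.68 million (those not working and not actively searching are outside the labor force).
Civilian working-age population = 176.91 + 65.68 = 242.59 million.
Unemployment rate = 6.38 / 176.91 = 3.61%.
Labor force participation rate = 176.91 / 242.59 = 72.93%.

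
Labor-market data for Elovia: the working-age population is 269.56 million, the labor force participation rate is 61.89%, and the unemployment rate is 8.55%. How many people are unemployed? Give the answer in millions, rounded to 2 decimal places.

Labor force = 0.6189 × 269.56 = 166.83 million.
Unemployed = 0.0855 × 166.83 ≈ 14.26 million.

About 14.26 million are unemployed.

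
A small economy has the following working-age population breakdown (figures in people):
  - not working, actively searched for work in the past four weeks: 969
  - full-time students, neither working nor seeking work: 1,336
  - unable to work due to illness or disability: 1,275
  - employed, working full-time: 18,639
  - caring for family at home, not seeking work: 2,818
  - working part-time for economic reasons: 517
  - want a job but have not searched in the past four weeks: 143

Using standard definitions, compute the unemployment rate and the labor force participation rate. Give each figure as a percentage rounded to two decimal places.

Employed = 18,639 + 517 = 19,156 (anyone who worked, including part-time for economic reasons, counts as employed).
Unemployed = 969.
Labor force = 19,156 + 969 = 20,125.
Not in labor force = 1,336 + 1,275 + 2,818 + 143 = 5,572 (those not working and not actively searching are outside the labor force — including those who want a job but have given up searching).
Civilian working-age population = 20,125 + 5,572 = 25,697.
Unemployment rate = 969 / 20,125 = 4.81%.
Labor force participation rate = 20,125 / 25,697 = 78.32%.

Unemployment rate ≈ 4.81%; labor force participation rate ≈ 78.32%.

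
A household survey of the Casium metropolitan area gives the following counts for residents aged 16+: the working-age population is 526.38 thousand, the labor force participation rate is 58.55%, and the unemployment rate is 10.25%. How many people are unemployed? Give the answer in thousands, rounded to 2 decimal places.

About 31.59 thousand are unemployed.

Labor force = 0.5855 × 526.38 = 308.20 thousand.
Unemployed = 0.1025 × 308.20 ≈ 31.59 thousand.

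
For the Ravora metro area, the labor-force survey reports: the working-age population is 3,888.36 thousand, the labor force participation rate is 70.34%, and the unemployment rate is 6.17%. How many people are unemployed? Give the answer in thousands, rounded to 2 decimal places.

Labor force = 0.7034 × 3,888.36 = 2,735.07 thousand.
Unemployed = 0.0617 × 2,735.07 ≈ 168.75 thousand.

About 168.75 thousand are unemployed.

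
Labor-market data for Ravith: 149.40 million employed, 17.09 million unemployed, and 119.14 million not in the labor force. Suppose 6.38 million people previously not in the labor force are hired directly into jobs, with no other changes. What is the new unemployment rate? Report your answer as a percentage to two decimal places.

New unemployment rate ≈ 9.89%.

Initially, labor force = 149.40 + 17.09 = 166.49 million, so u = 17.09/166.49 = 10.26%.
After the change, employed and labor force both rise by 6.38; unemployed unchanged → E = 155.78, U = 17.09, labor force = 172.87 million.
New unemployment rate = 17.09 / 172.87 = 9.89%.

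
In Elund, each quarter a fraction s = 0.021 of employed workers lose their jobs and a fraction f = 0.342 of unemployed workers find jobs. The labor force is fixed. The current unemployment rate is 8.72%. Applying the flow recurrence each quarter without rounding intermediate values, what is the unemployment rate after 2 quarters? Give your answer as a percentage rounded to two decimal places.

With a fixed labor force, u_{t+1} = u_t + s·(1−u_t) − f·u_t = u_t·(1−s−f) + s.
Here 1−s−f = 0.637 and s = 0.021.
u_1 = 0.087200 × 0.637 + 0.021 = 0.076546.
u_2 = 0.076546 × 0.637 + 0.021 = 0.069760.

Unemployment rate after two quarters ≈ 6.98%.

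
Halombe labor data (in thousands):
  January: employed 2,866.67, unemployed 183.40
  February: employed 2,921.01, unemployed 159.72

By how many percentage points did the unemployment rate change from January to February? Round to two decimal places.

January: labor force = 2,866.67 + 183.40 = 3,050.07; u = 183.40/3,050.07 = 6.01%.
February: labor force = 2,921.01 + 159.72 = 3,080.73; u = 159.72/3,080.73 = 5.18%.
Change = 5.18% − 6.01% = −0.83 pp.

The unemployment rate changed by −0.83 percentage points.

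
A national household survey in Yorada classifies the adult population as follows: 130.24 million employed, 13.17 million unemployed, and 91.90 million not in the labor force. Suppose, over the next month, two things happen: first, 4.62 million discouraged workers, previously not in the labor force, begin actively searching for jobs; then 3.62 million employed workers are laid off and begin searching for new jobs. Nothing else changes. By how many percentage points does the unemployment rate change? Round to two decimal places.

The unemployment rate changes by +5.28 percentage points.

Initially, labor force = 130.24 + 13.17 = 143.41 million, so u = 13.17/143.41 = 9.18%.
After the first change, unemployed and labor force both rise by 4.62 → E = 130.24, U = 17.79, labor force = 148.03 million.
After the second change, employed falls and unemployed rises by 3.62; labor force unchanged → E = 126.62, U = 21.41, labor force = 148.03 million.
New unemployment rate = 21.41 / 148.03 = 14.46%.
Change = 14.46% − 9.18% = +5.28 percentage points.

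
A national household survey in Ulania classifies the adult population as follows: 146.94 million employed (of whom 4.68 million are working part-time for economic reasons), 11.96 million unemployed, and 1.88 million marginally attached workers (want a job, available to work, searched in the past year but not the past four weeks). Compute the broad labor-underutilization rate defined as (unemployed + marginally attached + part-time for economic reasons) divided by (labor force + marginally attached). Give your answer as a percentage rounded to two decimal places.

Labor force = 146.94 + 11.96 = 158.90 million.
Numerator = 11.96 + 1.88 + 4.68 = 18.52 million.
Denominator = 158.90 + 1.88 = 160.78 million.
Broad rate = 18.52 / 160.78 = 11.52%.

Broad underutilization rate ≈ 11.52%.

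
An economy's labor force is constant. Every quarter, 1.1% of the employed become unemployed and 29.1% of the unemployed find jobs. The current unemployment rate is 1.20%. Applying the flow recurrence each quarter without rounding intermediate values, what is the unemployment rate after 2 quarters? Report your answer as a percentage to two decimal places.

With a fixed labor force, u_{t+1} = u_t + s·(1−u_t) − f·u_t = u_t·(1−s−f) + s.
Here 1−s−f = 0.698 and s = 0.011.
u_1 = 0.012000 × 0.698 + 0.011 = 0.019376.
u_2 = 0.019376 × 0.698 + 0.011 = 0.024524.

Unemployment rate after two quarters ≈ 2.45%.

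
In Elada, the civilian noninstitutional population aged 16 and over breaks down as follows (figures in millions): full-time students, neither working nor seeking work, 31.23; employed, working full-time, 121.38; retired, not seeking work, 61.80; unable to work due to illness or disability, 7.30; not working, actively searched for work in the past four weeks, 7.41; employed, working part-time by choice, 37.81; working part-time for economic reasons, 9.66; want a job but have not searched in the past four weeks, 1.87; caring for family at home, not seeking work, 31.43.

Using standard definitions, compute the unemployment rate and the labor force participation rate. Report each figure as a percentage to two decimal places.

Employed = 121.38 + 37.81 + 9.66 = 168.85 million (anyone who worked, including part-time for economic reasons, counts as employed).
Unemployed = 7.41 million.
Labor force = 168.85 + 7.41 = 176.26 million.
Not in labor force = 31.23 + 61.80 + 7.30 + 1.87 + 31.43 = 133.63 million (those not working and not actively searching are outside the labor force — including those who want a job but have given up searching).
Civilian working-age population = 176.26 + 133.63 = 309.89 million.
Unemployment rate = 7.41 / 176.26 = 4.20%.
Labor force participation rate = 176.26 / 309.89 = 56.88%.

Unemployment rate ≈ 4.20%; labor force participation rate ≈ 56.88%.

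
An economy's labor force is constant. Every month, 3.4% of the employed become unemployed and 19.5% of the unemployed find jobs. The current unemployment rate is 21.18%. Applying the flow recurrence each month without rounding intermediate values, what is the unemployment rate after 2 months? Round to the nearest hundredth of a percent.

Unemployment rate after two months ≈ 18.61%.

With a fixed labor force, u_{t+1} = u_t + s·(1−u_t) − f·u_t = u_t·(1−s−f) + s.
Here 1−s−f = 0.771 and s = 0.034.
u_1 = 0.211800 × 0.771 + 0.034 = 0.197298.
u_2 = 0.197298 × 0.771 + 0.034 = 0.186117.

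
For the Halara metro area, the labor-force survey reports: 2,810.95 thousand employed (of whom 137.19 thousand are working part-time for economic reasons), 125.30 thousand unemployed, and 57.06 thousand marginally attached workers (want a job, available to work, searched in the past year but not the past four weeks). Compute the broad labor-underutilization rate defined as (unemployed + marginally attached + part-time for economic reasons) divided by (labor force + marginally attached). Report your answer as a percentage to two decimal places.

Labor force = 2,810.95 + 125.30 = 2,936.25 thousand.
Numerator = 125.30 + 57.06 + 137.19 = 319.55 thousand.
Denominator = 2,936.25 + 57.06 = 2,993.31 thousand.
Broad rate = 319.55 / 2,993.31 = 10.68%.

Broad underutilization rate ≈ 10.68%.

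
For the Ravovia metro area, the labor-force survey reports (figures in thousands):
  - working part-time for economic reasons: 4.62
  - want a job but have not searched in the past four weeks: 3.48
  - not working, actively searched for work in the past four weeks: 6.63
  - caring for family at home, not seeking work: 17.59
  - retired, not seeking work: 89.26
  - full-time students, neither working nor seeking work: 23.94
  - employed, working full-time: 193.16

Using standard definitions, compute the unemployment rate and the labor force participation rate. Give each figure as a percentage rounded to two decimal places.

Employed = 4.62 + 193.16 = 197.78 thousand (anyone who worked, including part-time for economic reasons, counts as employed).
Unemployed = 6.63 thousand.
Labor force = 197.78 + 6.63 = 204.41 thousand.
Not in labor force = 3.48 + 17.59 + 89.26 + 23.94 = 134.27 thousand (those not working and not actively searching are outside the labor force — including those who want a job but have given up searching).
Civilian working-age population = 204.41 + 134.27 = 338.68 thousand.
Unemployment rate = 6.63 / 204.41 = 3.24%.
Labor force participation rate = 204.41 / 338.68 = 60.35%.

Unemployment rate ≈ 3.24%; labor force participation rate ≈ 60.35%.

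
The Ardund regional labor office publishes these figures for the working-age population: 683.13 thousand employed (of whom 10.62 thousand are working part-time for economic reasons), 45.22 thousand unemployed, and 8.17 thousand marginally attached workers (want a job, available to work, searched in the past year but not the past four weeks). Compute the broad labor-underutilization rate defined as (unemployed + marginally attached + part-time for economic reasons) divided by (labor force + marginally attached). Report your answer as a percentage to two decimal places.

Labor force = 683.13 + 45.22 = 728.35 thousand.
Numerator = 45.22 + 8.17 + 10.62 = 64.01 thousand.
Denominator = 728.35 + 8.17 = 736.52 thousand.
Broad rate = 64.01 / 736.52 = 8.69%.

Broad underutilization rate ≈ 8.69%.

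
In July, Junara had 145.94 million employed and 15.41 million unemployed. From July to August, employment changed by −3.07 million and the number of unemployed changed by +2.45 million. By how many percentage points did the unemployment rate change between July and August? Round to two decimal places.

July: labor force = 145.94 + 15.41 = 161.35; u = 15.41/161.35 = 9.55%.
August: labor force = 142.87 + 17.86 = 160.73; u = 17.86/160.73 = 11.11%.
Change = 11.11% − 9.55% = +1.56 pp.

The unemployment rate changed by +1.56 percentage points.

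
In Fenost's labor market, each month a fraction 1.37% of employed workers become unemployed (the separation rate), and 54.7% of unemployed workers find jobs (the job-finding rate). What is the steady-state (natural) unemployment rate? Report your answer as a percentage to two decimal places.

Steady-state unemployment rate ≈ 2.44%.

At steady state the flows balance: s·E = f·U, so U/(E+U) = s/(s+f).
u* = 1.37 / (1.37 + 54.7) = 1.37 / 56.07 = 2.44%.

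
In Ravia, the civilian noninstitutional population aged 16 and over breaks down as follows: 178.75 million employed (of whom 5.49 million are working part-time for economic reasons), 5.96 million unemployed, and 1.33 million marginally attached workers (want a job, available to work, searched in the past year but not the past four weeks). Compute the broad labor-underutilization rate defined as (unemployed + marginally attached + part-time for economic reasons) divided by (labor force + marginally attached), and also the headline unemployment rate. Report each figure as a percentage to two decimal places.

Broad underutilization rate ≈ 6.87%; headline unemployment rate ≈ 3.23%.

Labor force = 178.75 + 5.96 = 184.71 million.
Numerator = 5.96 + 1.33 + 5.49 = 12.78 million.
Denominator = 184.71 + 1.33 = 186.04 million.
Broad rate = 12.78 / 186.04 = 6.87%.
Headline unemployment rate = 5.96 / 184.71 = 3.23%.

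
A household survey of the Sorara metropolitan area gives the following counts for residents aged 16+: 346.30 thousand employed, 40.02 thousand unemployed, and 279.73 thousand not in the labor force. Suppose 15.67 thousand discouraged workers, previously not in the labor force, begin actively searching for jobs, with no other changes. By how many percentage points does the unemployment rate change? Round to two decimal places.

Initially, labor force = 346.30 + 40.02 = 386.32 thousand, so u = 40.02/386.32 = 10.36%.
After the change, unemployed and labor force both rise by 15.67 → E = 346.30, U = 55.69, labor force = 401.99 thousand.
New unemployment rate = 55.69 / 401.99 = 13.85%.
Change = 13.85% − 10.36% = +3.49 percentage points.

The unemployment rate changes by +3.49 percentage points.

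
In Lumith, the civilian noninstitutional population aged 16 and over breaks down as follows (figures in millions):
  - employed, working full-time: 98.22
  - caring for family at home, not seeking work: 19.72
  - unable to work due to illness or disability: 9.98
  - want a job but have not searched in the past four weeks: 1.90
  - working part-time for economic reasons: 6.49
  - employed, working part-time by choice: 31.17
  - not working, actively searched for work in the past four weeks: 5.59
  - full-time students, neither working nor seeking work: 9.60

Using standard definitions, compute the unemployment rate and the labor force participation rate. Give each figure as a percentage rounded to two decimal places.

Unemployment rate ≈ 3.95%; labor force participation rate ≈ 77.45%.

Employed = 98.22 + 6.49 + 31.17 = 135.88 million (anyone who worked, including part-time for economic reasons, counts as employed).
Unemployed = 5.59 million.
Labor force = 135.88 + 5.59 = 141.47 million.
Not in labor force = 19.72 + 9.98 + 1.90 + 9.60 = 41.20 million (those not working and not actively searching are outside the labor force — including those who want a job but have given up searching).
Civilian working-age population = 141.47 + 41.20 = 182.67 million.
Unemployment rate = 5.59 / 141.47 = 3.95%.
Labor force participation rate = 141.47 / 182.67 = 77.45%.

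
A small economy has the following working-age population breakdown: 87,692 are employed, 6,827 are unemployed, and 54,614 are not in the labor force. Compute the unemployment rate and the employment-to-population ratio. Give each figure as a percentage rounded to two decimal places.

Unemployment rate ≈ 7.22%; employment-population ratio ≈ 58.80%.

Labor force = employed + unemployed = 87,692 + 6,827 = 94,519.
Working-age population = 94,519 + 54,614 = 149,133.
Unemployment rate = 6,827 / 94,519 = 7.22%.
Employment-population ratio = 87,692 / 149,133 = 58.80%.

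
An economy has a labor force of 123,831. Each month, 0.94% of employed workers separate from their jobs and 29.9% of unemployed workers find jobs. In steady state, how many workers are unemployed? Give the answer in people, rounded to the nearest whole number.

Steady-state unemployment rate u* = s/(s+f) = 0.94/(0.94+29.9) = 0.030480.
Unemployed = u* × labor force = 0.030480 × 123,831 ≈ 3,774.

About 3,774 are unemployed in steady state.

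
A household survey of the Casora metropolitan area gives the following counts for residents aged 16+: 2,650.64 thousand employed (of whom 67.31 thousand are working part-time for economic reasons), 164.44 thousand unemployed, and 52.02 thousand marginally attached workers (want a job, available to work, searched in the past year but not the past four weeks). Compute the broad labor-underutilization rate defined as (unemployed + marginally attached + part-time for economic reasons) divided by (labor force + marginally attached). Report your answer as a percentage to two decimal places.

Labor force = 2,650.64 + 164.44 = 2,815.08 thousand.
Numerator = 164.44 + 52.02 + 67.31 = 283.77 thousand.
Denominator = 2,815.08 + 52.02 = 2,867.10 thousand.
Broad rate = 283.77 / 2,867.10 = 9.90%.

Broad underutilization rate ≈ 9.90%.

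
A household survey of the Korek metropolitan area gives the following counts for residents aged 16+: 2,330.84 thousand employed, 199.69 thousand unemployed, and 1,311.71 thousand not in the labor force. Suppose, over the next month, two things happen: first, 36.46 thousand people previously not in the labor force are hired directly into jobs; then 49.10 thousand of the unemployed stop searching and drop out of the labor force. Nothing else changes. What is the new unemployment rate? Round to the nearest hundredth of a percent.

Initially, labor force = 2,330.84 + 199.69 = 2,530.53 thousand, so u = 199.69/2,530.53 = 7.89%.
After the first change, employed and labor force both rise by 36.46; unemployed unchanged → E = 2,367.30, U = 199.69, labor force = 2,566.99 thousand.
After the second change, unemployed and labor force both fall by 49.10 → E = 2,367.30, U = 150.59, labor force = 2,517.89 thousand.
New unemployment rate = 150.59 / 2,517.89 = 5.98%.

New unemployment rate ≈ 5.98%.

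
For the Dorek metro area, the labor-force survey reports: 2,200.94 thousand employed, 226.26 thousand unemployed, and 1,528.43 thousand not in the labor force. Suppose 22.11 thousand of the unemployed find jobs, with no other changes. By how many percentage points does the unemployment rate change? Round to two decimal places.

Initially, labor force = 2,200.94 + 226.26 = 2,427.20 thousand, so u = 226.26/2,427.20 = 9.32%.
After the change, unemployed falls and employed rises by 22.11; labor force unchanged → E = 2,223.05, U = 204.15, labor force = 2,427.20 thousand.
New unemployment rate = 204.15 / 2,427.20 = 8.41%.
Change = 8.41% − 9.32% = −0.91 percentage points.

The unemployment rate changes by −0.91 percentage points.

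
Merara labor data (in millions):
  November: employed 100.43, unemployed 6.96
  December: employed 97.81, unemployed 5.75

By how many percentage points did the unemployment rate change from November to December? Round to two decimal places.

The unemployment rate changed by −0.93 percentage points.

November: labor force = 100.43 + 6.96 = 107.39; u = 6.96/107.39 = 6.48%.
December: labor force = 97.81 + 5.75 = 103.56; u = 5.75/103.56 = 5.55%.
Change = 5.55% − 6.48% = −0.93 pp.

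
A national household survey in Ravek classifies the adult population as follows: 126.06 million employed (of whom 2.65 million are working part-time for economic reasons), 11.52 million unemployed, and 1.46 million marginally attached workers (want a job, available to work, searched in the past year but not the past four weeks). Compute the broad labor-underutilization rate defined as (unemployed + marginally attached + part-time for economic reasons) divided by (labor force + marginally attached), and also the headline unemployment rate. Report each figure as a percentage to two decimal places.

Broad underutilization rate ≈ 11.24%; headline unemployment rate ≈ 8.37%.

Labor force = 126.06 + 11.52 = 137.58 million.
Numerator = 11.52 + 1.46 + 2.65 = 15.63 million.
Denominator = 137.58 + 1.46 = 139.04 million.
Broad rate = 15.63 / 139.04 = 11.24%.
Headline unemployment rate = 11.52 / 137.58 = 8.37%.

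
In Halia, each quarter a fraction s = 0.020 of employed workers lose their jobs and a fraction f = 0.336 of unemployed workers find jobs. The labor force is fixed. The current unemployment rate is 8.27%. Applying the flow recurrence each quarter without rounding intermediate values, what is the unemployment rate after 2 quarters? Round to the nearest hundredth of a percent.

Unemployment rate after two quarters ≈ 6.72%.

With a fixed labor force, u_{t+1} = u_t + s·(1−u_t) − f·u_t = u_t·(1−s−f) + s.
Here 1−s−f = 0.644 and s = 0.020.
u_1 = 0.082700 × 0.644 + 0.020 = 0.073259.
u_2 = 0.073259 × 0.644 + 0.020 = 0.067179.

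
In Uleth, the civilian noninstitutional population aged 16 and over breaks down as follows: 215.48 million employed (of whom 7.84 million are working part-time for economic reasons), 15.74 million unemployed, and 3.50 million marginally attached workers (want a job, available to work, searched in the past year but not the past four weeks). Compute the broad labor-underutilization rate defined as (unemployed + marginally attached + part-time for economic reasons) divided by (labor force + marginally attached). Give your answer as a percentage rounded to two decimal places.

Labor force = 215.48 + 15.74 = 231.22 million.
Numerator = 15.74 + 3.50 + 7.84 = 27.08 million.
Denominator = 231.22 + 3.50 = 234.72 million.
Broad rate = 27.08 / 234.72 = 11.54%.

Broad underutilization rate ≈ 11.54%.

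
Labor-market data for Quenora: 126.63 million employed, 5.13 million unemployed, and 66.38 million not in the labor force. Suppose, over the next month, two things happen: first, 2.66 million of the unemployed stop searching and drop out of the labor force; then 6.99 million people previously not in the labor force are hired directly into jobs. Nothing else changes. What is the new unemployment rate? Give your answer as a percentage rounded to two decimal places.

Initially, labor force = 126.63 + 5.13 = 131.76 million, so u = 5.13/131.76 = 3.89%.
After the first change, unemployed and labor force both fall by 2.66 → E = 126.63, U = 2.47, labor force = 129.10 million.
After the second change, employed and labor force both rise by 6.99; unemployed unchanged → E = 133.62, U = 2.47, labor force = 136.09 million.
New unemployment rate = 2.47 / 136.09 = 1.81%.

New unemployment rate ≈ 1.81%.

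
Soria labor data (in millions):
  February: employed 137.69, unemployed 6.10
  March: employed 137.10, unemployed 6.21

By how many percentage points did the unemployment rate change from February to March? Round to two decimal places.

February: labor force = 137.69 + 6.10 = 143.79; u = 6.10/143.79 = 4.24%.
March: labor force = 137.10 + 6.21 = 143.31; u = 6.21/143.31 = 4.33%.
Change = 4.33% − 4.24% = +0.09 pp.

The unemployment rate changed by +0.09 percentage points.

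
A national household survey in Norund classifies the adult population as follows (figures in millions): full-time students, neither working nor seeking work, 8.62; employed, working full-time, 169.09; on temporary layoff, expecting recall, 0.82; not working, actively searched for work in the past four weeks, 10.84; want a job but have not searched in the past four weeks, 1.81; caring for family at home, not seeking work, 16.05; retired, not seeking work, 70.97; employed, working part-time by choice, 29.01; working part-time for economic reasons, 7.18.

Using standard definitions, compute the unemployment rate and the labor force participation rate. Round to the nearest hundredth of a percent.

Unemployment rate ≈ 5.37%; labor force participation rate ≈ 69.00%.

Employed = 169.09 + 29.01 + 7.18 = 205.28 million (anyone who worked, including part-time for economic reasons, counts as employed).
Unemployed = 0.82 + 10.84 = 11.66 million (jobless and actively searching, or on temporary layoff).
Labor force = 205.28 + 11.66 = 216.94 million.
Not in labor force = 8.62 + 1.81 + 16.05 + 70.97 = 97.45 million (those not working and not actively searching are outside the labor force — including those who want a job but have given up searching).
Civilian working-age population = 216.94 + 97.45 = 314.39 million.
Unemployment rate = 11.66 / 216.94 = 5.37%.
Labor force participation rate = 216.94 / 314.39 = 69.00%.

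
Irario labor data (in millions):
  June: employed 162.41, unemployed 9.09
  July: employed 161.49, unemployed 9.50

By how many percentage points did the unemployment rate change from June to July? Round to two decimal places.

June: labor force = 162.41 + 9.09 = 171.50; u = 9.09/171.50 = 5.30%.
July: labor force = 161.49 + 9.50 = 170.99; u = 9.50/170.99 = 5.56%.
Change = 5.56% − 5.30% = +0.26 pp.

The unemployment rate changed by +0.26 percentage points.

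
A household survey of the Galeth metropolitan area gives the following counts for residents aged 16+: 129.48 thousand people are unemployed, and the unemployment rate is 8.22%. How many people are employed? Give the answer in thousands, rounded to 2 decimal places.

About 1,445.70 thousand are employed.

Labor force = U / u = 129.48 / 0.0822 ≈ 1,575.18 thousand.
Employed = labor force − unemployed = 1,575.18 − 129.48 = 1,445.70 thousand.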